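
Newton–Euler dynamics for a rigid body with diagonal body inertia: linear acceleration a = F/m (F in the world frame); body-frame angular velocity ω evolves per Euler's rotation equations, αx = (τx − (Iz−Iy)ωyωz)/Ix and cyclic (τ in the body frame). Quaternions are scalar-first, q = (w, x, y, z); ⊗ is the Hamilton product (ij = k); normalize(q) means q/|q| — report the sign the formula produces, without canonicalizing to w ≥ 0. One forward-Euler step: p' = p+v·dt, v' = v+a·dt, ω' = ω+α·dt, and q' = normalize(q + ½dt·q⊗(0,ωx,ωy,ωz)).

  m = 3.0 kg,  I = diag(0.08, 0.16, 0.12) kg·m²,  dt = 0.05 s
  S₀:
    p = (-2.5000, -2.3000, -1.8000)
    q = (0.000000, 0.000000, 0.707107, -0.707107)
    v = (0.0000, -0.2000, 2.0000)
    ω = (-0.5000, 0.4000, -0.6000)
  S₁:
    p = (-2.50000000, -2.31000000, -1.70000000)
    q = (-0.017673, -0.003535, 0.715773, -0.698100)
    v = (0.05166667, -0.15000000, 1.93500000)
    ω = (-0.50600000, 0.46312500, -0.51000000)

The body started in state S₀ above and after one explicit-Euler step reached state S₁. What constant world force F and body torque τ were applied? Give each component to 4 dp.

F = (3.1000, 3.0000, -3.9000)
τ = (0.0000, 0.1900, 0.2000)

Δω = ω₁−ω₀ = (-0.00600000, 0.06312500, 0.09000000)
I·α + gyro = (0.0000, 0.1900, 0.2000)
Δv = v₁−v₀ = (0.05166667, 0.05000000, -0.06500000)
F = m·Δv/dt = (3.1000, 3.0000, -3.9000)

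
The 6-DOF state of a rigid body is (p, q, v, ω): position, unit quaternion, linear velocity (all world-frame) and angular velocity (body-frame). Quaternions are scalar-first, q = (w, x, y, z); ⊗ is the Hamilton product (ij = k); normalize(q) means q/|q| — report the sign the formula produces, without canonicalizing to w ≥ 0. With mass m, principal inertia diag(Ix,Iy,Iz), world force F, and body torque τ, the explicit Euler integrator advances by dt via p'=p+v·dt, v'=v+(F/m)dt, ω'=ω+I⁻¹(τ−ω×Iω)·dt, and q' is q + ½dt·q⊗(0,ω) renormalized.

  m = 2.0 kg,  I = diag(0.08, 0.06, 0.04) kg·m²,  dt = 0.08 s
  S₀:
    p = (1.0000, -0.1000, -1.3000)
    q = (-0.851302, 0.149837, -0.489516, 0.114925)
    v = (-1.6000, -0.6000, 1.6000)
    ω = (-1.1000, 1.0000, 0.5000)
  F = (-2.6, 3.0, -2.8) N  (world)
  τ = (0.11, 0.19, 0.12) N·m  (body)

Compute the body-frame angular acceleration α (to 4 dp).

gyro term ω×Iω = (-0.0100, -0.0220, 0.0220)
(τ − ω×Iω)/I = (1.5000, 3.5333, 2.4500)

α = (1.5000, 3.5333, 2.4500)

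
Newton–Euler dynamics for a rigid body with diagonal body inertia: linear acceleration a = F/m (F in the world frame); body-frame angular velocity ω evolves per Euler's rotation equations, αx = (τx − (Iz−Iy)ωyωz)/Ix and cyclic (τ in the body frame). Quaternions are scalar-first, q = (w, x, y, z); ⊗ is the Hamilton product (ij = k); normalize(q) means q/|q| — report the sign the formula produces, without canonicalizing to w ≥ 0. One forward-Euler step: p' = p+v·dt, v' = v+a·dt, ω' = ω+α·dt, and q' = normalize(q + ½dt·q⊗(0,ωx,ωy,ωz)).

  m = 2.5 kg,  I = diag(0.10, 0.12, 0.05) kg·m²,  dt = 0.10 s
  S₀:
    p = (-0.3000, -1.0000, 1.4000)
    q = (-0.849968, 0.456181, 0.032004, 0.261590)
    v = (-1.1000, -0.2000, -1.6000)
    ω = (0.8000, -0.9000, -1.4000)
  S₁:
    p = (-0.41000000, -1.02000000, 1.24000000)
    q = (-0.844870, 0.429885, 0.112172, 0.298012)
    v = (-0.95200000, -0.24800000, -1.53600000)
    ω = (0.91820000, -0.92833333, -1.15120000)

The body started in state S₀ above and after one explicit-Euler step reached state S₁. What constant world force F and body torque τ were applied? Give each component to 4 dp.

velocity change Δv = (0.14800000, -0.04800000, 0.06400000)
applied force F = (3.7000, -1.2000, 1.6000)
rate change Δω = (0.11820000, -0.02833333, 0.24880000)
ω₀×(Iω₀) = (-0.0882, -0.0560, -0.0144)
applied torque τ = (0.0300, -0.0900, 0.1100)

F = (3.7000, -1.2000, 1.6000)
τ = (0.0300, -0.0900, 0.1100)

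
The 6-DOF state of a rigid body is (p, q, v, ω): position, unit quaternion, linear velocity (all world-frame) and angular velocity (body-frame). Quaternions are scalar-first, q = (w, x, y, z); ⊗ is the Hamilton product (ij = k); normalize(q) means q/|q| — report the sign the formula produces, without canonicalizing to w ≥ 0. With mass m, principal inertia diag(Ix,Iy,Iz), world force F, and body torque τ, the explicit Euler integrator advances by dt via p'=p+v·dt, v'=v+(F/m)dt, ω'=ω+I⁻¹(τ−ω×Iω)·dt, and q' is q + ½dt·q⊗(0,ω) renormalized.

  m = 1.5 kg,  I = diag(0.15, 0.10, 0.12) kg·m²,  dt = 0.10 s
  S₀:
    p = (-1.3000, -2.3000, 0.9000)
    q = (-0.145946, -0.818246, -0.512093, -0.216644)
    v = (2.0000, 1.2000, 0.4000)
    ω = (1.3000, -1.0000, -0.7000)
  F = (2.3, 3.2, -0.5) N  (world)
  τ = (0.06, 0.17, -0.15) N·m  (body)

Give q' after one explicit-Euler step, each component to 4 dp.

q' = (-0.1254, -0.8174, -0.5454, -0.1368)

q⊗(0,ω) = (0.3999760, -0.0479087, -0.7084634, 1.5861291)
updated quaternion q' = (-0.1254, -0.8174, -0.5454, -0.1368)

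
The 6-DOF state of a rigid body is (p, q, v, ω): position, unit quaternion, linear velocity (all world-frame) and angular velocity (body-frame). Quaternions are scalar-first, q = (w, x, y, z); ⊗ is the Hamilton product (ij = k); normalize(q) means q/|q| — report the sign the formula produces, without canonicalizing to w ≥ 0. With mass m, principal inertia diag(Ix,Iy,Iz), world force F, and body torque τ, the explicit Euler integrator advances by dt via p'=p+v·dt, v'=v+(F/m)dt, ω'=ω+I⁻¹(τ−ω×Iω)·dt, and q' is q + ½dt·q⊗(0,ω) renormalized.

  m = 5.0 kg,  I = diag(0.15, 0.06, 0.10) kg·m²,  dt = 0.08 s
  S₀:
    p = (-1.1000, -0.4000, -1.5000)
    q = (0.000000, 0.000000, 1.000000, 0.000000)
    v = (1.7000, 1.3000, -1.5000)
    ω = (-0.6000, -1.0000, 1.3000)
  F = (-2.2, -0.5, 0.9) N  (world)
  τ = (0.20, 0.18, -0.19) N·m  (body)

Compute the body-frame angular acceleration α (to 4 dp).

precession coupling ω×(Iω) = (-0.0520, -0.0390, -0.0540)
α = I⁻¹(τ − ω×Iω) = (1.6800, 3.6500, -1.3600)

α = (1.6800, 3.6500, -1.3600)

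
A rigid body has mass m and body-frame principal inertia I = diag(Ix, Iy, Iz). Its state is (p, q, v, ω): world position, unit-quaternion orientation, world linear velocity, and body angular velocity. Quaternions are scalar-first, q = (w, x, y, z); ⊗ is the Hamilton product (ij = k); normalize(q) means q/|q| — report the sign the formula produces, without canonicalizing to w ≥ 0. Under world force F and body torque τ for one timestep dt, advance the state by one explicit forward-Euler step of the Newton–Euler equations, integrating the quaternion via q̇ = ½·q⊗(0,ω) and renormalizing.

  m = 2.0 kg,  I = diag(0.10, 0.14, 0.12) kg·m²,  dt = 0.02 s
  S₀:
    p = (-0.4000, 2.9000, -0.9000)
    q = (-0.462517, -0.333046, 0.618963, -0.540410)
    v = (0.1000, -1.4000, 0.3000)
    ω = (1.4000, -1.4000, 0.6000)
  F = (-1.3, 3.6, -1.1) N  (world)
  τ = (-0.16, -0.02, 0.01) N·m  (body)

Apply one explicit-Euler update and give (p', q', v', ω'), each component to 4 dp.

a = (-0.6500, 1.8000, -0.5500)
p + v·dt = (-0.3980, 2.8720, -0.8940)
new velocity v' = (0.0870, -1.3640, 0.2890)
ω×(Iω) gyroscopic = (0.0168, -0.0168, -0.0784)
(τ − ω×Iω)/I = (-1.7680, -0.0229, 0.7367)
ω + α·dt = (1.3646, -1.4005, 0.6147)
Hamilton product q⊗(0,ω) = (1.6570586, -1.0327200, 0.0907774, -0.6777940)
updated quaternion q' = (-0.4459, -0.3433, 0.6197, -0.5471)

p' = (-0.3980, 2.8720, -0.8940)
q' = (-0.4459, -0.3433, 0.6197, -0.5471)
v' = (0.0870, -1.3640, 0.2890)
ω' = (1.3646, -1.4005, 0.6147)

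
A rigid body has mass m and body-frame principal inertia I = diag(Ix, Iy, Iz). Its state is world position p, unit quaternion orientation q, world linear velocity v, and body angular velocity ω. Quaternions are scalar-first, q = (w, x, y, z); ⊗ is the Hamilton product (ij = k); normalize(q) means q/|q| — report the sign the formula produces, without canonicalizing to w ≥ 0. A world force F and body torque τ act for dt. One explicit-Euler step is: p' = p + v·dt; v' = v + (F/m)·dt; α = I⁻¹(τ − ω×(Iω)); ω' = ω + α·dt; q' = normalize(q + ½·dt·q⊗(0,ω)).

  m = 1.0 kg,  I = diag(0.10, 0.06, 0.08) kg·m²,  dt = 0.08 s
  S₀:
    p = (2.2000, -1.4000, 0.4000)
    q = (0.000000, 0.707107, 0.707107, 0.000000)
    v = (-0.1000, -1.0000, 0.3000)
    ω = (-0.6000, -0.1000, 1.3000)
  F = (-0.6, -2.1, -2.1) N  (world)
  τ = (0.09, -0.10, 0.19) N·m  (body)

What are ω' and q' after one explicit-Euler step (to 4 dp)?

ω' = (-0.5259, -0.2125, 1.4924)
q' = (0.0198, 0.7427, 0.6692, 0.0141)

(τ − ω×Iω)/I = (0.9260, -1.4067, 2.4050)
ω + α·dt = (-0.5259, -0.2125, 1.4924)
q⊗(0,ω) = (0.4949749, 0.9192391, -0.9192391, 0.3535535)
q + ½dt·q⊗(0,ω), renormalized = (0.0198, 0.7427, 0.6692, 0.0141)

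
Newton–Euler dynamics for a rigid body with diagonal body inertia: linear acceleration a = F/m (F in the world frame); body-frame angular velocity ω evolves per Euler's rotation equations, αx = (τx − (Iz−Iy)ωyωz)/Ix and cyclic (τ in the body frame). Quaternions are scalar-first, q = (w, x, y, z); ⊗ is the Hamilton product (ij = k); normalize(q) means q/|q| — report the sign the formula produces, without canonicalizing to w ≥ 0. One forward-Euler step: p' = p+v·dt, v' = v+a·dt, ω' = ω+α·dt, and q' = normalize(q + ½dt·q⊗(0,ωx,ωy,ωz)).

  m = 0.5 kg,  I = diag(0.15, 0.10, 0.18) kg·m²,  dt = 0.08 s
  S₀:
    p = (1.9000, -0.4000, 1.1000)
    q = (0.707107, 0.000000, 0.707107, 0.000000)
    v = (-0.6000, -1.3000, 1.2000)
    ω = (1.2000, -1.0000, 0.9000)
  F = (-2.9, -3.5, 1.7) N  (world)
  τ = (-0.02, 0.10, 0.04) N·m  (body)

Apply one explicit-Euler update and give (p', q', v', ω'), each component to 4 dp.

p' = (1.8520, -0.5040, 1.1960)
q' = (0.7335, 0.0592, 0.6771, -0.0085)
v' = (-1.0640, -1.8600, 1.4720)
ω' = (1.2277, -0.8941, 0.8911)

angular accel α = (0.3467, 1.3240, -0.1111)
ω + α·dt = (1.2277, -0.8941, 0.8911)
Hamilton product q⊗(0,ω) = (0.7071070, 1.4849247, -0.7071070, -0.2121321)
updated quaternion q' = (0.7335, 0.0592, 0.6771, -0.0085)
linear accel F/m = (-5.8000, -7.0000, 3.4000)
p' = p + v·dt = (1.8520, -0.5040, 1.1960)
v' = v + a·dt = (-1.0640, -1.8600, 1.4720)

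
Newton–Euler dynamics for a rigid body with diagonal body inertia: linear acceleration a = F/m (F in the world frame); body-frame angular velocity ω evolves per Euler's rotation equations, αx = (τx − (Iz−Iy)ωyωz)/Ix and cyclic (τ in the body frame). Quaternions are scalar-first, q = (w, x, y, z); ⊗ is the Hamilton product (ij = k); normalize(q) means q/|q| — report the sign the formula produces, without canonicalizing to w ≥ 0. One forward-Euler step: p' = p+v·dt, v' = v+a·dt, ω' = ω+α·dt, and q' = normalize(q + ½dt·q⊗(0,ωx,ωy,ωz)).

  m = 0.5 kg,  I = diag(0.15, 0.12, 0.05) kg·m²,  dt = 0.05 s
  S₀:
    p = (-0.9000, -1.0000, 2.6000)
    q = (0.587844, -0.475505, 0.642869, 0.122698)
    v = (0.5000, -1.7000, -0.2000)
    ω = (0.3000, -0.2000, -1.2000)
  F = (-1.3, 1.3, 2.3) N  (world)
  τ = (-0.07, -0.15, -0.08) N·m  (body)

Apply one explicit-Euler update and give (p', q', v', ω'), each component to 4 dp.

linear accel F/m = (-2.6000, 2.6000, 4.6000)
p' = p + v·dt = (-0.8750, -1.0850, 2.5900)
v' = v + a·dt = (0.3700, -1.5700, 0.0300)
angular accel α = (-0.3547, -0.9500, -1.6360)
new body rate ω' = (0.2823, -0.2475, -1.2818)
Hamilton product q⊗(0,ω) = (0.4184629, -0.5705500, -0.6513654, -0.8031725)
q + ½dt·q⊗(0,ω), renormalized = (0.5980, -0.4895, 0.6263, 0.1026)

p' = (-0.8750, -1.0850, 2.5900)
q' = (0.5980, -0.4895, 0.6263, 0.1026)
v' = (0.3700, -1.5700, 0.0300)
ω' = (0.2823, -0.2475, -1.2818)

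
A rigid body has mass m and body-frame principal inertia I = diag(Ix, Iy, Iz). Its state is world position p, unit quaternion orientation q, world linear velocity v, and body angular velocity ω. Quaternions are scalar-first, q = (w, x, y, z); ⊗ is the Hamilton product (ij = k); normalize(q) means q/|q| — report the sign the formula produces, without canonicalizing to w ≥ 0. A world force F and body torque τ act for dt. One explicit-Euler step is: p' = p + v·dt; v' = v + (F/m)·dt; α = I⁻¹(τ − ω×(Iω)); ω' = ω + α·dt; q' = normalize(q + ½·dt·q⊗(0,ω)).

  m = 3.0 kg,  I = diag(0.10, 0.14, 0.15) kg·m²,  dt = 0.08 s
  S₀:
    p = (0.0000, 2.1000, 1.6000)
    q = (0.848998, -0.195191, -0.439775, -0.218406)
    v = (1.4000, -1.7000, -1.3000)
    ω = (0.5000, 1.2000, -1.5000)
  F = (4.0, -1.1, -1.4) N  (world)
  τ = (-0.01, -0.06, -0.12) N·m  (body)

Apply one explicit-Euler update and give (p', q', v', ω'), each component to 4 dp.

p' = (0.1120, 1.9640, 1.4960)
q' = (0.8582, -0.1409, -0.4138, -0.2691)
v' = (1.5067, -1.7293, -1.3373)
ω' = (0.5064, 1.1443, -1.5768)

ω×(Iω) gyroscopic = (-0.0180, 0.0375, 0.0240)
α = I⁻¹(τ − ω×Iω) = (0.0800, -0.6964, -0.9600)
ω' = ω + α·dt = (0.5064, 1.1443, -1.5768)
2q̇ = q⊗(0,ω) = (0.2977165, 1.3462487, 0.6168081, -1.2878387)
q' = normalize(q + ½dt·q⊗(0,ω)) = (0.8582, -0.1409, -0.4138, -0.2691)
p' = p + v·dt = (0.1120, 1.9640, 1.4960)
v + (F/m)dt = (1.5067, -1.7293, -1.3373)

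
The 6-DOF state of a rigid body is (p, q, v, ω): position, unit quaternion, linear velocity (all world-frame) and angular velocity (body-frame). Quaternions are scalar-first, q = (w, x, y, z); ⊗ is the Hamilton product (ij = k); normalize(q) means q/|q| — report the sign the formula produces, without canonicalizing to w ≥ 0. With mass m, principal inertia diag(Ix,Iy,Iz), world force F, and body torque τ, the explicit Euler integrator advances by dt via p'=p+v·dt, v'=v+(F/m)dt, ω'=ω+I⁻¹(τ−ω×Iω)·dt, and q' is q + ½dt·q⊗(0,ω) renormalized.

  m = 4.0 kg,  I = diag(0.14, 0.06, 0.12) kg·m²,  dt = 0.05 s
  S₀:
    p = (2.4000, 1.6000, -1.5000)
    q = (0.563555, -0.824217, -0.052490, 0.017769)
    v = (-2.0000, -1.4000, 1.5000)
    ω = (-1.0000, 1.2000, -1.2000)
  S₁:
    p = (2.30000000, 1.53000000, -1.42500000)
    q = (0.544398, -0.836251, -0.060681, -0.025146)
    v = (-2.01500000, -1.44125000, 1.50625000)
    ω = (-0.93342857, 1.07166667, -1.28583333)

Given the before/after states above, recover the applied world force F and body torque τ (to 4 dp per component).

rate change Δω = (0.06657143, -0.12833333, -0.08583333)
precession coupling = (-0.0864, 0.0240, 0.0960)
τ = I·(Δω/dt) + ω₀×(Iω₀) = (0.1000, -0.1300, -0.1100)
Δv = v₁−v₀ = (-0.01500000, -0.04125000, 0.00625000)
m·(v₁−v₀)/dt = (-1.2000, -3.3000, 0.5000)

F = (-1.2000, -3.3000, 0.5000)
τ = (0.1000, -0.1300, -0.1100)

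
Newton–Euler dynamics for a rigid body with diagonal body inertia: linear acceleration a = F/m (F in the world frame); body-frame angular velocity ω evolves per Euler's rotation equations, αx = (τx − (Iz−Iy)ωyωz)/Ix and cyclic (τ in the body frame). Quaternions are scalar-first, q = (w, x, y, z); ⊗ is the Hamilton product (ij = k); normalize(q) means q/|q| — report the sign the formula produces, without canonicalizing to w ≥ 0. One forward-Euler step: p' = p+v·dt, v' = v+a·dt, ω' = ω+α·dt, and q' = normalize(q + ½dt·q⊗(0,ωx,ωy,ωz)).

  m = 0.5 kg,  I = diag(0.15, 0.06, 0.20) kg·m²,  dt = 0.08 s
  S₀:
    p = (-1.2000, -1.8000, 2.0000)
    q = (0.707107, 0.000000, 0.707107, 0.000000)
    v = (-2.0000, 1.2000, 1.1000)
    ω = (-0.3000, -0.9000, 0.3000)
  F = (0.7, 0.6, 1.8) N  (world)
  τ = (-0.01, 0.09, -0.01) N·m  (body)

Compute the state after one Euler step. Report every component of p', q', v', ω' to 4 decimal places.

p' = (-1.3600, -1.7040, 2.0880)
q' = (0.7320, 0.0000, 0.6811, 0.0170)
v' = (-1.8880, 1.2960, 1.3880)
ω' = (-0.2852, -0.7860, 0.3057)

gyro term ω×Iω = (-0.0378, 0.0045, -0.0243)
angular accel α = (0.1853, 1.4250, 0.0715)
ω' = ω + α·dt = (-0.2852, -0.7860, 0.3057)
2q̇ = q⊗(0,ω) = (0.6363963, 0.0000000, -0.6363963, 0.4242642)
q + ½dt·q⊗(0,ω), renormalized = (0.7320, 0.0000, 0.6811, 0.0170)
new position p' = (-1.3600, -1.7040, 2.0880)
new velocity v' = (-1.8880, 1.2960, 1.3880)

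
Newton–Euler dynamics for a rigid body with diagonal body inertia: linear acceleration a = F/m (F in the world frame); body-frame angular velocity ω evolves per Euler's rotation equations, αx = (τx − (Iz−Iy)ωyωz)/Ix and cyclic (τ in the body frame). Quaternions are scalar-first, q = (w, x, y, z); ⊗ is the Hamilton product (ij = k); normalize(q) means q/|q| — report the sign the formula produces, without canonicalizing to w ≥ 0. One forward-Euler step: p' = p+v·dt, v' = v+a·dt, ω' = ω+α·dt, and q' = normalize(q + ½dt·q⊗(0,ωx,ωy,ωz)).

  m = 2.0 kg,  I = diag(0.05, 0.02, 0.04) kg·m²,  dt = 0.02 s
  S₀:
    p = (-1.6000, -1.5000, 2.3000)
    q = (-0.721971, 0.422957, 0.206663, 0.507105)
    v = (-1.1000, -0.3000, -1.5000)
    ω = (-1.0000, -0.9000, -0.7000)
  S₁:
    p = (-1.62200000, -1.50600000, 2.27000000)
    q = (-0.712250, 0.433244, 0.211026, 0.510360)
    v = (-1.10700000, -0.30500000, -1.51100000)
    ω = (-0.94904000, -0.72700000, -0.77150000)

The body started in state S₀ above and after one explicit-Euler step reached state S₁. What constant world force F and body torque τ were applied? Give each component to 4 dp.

F = (-0.7000, -0.5000, -1.1000)
τ = (0.1400, 0.1800, -0.1700)

Δω = ω₁−ω₀ = (0.05096000, 0.17300000, -0.07150000)
ω₀×(Iω₀) = (0.0126, 0.0070, -0.0270)
applied torque τ = (0.1400, 0.1800, -0.1700)
v₁ − v₀ = (-0.00700000, -0.00500000, -0.01100000)
m·(v₁−v₀)/dt = (-0.7000, -0.5000, -1.1000)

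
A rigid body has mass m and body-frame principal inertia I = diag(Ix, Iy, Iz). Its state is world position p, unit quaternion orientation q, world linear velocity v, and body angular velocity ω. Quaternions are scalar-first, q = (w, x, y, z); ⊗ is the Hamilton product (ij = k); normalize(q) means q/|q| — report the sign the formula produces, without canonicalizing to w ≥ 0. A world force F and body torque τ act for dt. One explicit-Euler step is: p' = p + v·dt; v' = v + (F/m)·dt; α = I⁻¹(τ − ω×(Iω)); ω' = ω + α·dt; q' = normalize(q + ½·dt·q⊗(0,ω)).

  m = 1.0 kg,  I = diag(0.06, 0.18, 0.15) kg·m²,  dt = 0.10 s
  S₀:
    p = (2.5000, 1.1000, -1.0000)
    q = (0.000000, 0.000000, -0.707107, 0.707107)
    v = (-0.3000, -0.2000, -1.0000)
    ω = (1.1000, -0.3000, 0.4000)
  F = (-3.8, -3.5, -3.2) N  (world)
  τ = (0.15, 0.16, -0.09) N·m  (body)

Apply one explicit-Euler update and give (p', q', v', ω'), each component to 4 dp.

a = (-3.8000, -3.5000, -3.2000)
new position p' = (2.4700, 1.0800, -1.1000)
v + (F/m)dt = (-0.6800, -0.5500, -1.3200)
ω×(Iω) gyroscopic = (0.0036, -0.0396, -0.0396)
(τ − ω×Iω)/I = (2.4400, 1.1089, -0.3360)
new body rate ω' = (1.3440, -0.1891, 0.3664)
Hamilton product q⊗(0,ω) = (-0.4949749, -0.0707107, 0.7778177, 0.7778177)
updated quaternion q' = (-0.0247, -0.0035, -0.6670, 0.7446)

p' = (2.4700, 1.0800, -1.1000)
q' = (-0.0247, -0.0035, -0.6670, 0.7446)
v' = (-0.6800, -0.5500, -1.3200)
ω' = (1.3440, -0.1891, 0.3664)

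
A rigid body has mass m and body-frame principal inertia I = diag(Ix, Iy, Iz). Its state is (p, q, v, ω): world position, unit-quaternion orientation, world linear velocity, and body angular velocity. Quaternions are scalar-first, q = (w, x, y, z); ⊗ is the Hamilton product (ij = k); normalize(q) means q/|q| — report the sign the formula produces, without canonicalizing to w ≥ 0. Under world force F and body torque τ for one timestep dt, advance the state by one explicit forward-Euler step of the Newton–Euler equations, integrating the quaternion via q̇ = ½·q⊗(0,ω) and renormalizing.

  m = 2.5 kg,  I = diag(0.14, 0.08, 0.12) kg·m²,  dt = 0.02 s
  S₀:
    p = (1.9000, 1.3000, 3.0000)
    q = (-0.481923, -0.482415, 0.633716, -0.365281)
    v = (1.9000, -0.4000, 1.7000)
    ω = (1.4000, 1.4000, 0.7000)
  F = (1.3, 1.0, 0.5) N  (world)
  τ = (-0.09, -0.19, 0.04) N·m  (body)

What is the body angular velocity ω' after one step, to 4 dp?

ω×(Iω) gyroscopic = (0.0392, 0.0196, -0.1176)
α = I⁻¹(τ − ω×Iω) = (-0.9229, -2.6200, 1.3133)
ω' = ω + α·dt = (1.3815, 1.3476, 0.7263)

ω' = (1.3815, 1.3476, 0.7263)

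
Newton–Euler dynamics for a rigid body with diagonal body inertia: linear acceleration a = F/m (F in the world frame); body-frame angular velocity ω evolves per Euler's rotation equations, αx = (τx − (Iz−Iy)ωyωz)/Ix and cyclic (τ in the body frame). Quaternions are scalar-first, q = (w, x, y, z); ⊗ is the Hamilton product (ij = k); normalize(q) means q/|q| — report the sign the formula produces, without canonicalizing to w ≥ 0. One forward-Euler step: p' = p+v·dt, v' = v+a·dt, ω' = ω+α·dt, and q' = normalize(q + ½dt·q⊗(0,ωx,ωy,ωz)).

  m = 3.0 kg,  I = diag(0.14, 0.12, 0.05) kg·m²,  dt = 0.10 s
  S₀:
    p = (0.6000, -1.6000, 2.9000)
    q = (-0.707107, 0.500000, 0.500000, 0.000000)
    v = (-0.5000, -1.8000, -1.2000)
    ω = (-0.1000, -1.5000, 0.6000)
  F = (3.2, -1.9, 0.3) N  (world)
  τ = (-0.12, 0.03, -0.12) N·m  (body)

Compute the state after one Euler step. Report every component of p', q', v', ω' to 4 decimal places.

p' = p + v·dt = (0.5500, -1.7800, 2.7800)
v' = v + a·dt = (-0.3933, -1.8633, -1.1900)
α = I⁻¹(τ − ω×Iω) = (-1.3071, 0.2950, -2.3400)
new body rate ω' = (-0.2307, -1.4705, 0.3660)
2q̇ = q⊗(0,ω) = (0.8000000, 0.3707107, 0.7606605, -1.1242642)
updated quaternion q' = (-0.6649, 0.5168, 0.5363, -0.0560)

p' = (0.5500, -1.7800, 2.7800)
q' = (-0.6649, 0.5168, 0.5363, -0.0560)
v' = (-0.3933, -1.8633, -1.1900)
ω' = (-0.2307, -1.4705, 0.3660)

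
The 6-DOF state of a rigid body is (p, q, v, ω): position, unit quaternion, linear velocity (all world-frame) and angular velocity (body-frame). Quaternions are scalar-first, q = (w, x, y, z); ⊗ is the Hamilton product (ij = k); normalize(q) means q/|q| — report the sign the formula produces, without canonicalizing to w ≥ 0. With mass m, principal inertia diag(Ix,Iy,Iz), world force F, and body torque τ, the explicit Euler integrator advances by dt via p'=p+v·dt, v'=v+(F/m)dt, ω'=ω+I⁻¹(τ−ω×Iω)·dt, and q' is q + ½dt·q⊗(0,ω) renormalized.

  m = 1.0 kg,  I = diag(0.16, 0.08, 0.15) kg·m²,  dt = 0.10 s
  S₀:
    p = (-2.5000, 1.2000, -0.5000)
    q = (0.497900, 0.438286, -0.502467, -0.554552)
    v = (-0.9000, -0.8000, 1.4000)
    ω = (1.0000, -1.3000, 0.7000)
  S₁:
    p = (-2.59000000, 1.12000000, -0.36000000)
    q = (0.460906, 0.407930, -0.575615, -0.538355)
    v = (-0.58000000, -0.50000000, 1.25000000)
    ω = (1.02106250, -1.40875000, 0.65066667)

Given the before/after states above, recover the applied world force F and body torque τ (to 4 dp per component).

F = (3.2000, 3.0000, -1.5000)
τ = (-0.0300, -0.0800, 0.0300)

Δv = v₁−v₀ = (0.32000000, 0.30000000, -0.15000000)
m·(v₁−v₀)/dt = (3.2000, 3.0000, -1.5000)
Δω = ω₁−ω₀ = (0.02106250, -0.10875000, -0.04933333)
applied torque τ = (-0.0300, -0.0800, 0.0300)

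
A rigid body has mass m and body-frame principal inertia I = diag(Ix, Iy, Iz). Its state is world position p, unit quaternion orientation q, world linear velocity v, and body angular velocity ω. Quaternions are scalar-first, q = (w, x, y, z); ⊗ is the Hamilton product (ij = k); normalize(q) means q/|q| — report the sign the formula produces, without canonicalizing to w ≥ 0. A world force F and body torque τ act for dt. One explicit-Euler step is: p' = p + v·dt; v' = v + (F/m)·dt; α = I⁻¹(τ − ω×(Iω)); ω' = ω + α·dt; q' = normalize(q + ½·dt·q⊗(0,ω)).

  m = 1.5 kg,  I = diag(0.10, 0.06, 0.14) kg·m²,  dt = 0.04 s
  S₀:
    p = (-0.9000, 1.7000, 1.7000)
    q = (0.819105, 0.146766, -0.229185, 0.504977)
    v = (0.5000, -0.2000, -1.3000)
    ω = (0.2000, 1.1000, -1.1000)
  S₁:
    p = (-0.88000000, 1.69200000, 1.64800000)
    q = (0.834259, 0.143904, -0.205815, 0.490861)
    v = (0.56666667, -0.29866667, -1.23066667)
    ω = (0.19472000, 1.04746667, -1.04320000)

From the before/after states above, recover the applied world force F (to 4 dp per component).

F = (2.5000, -3.7000, 2.6000)

v₁ − v₀ = (0.06666667, -0.09866667, 0.06933333)
F = m·Δv/dt = (2.5000, -3.7000, 2.6000)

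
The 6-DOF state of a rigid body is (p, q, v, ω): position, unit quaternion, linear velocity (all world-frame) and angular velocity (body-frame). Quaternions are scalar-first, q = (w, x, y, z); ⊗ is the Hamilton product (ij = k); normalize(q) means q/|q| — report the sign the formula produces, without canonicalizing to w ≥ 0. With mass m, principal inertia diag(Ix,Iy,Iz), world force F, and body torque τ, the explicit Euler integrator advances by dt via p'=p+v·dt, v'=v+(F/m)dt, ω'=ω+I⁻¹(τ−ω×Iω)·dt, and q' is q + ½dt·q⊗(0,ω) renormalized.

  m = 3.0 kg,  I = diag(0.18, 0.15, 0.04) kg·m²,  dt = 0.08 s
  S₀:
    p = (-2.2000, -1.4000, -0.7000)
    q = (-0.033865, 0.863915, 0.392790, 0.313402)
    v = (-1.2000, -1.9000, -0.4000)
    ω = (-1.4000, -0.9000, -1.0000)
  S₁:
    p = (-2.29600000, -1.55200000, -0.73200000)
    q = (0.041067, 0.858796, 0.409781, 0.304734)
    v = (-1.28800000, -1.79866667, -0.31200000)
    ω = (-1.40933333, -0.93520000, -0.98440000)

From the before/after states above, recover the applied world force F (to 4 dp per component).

F = (-3.3000, 3.8000, 3.3000)

v₁ − v₀ = (-0.08800000, 0.10133333, 0.08800000)
m·(v₁−v₀)/dt = (-3.3000, 3.8000, 3.3000)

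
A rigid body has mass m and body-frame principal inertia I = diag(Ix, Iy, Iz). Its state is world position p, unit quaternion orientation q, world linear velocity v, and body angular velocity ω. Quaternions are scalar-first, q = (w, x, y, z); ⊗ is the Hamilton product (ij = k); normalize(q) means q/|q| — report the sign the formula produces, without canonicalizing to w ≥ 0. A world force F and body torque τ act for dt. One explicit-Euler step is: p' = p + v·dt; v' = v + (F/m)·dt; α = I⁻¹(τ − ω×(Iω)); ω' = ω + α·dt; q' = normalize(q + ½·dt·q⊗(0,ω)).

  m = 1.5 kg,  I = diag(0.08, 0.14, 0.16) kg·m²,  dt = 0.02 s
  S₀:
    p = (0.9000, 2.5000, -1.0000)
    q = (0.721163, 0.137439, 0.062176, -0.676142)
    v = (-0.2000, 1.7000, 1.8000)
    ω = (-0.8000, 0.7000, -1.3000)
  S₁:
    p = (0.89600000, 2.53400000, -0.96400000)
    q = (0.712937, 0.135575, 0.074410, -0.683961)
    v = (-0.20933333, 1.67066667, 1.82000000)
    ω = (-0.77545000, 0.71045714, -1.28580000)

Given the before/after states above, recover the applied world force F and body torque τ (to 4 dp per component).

rate change Δω = (0.02455000, 0.01045714, 0.01420000)
ω₀×(Iω₀) = (-0.0182, -0.0832, -0.0336)
applied torque τ = (0.0800, -0.0100, 0.0800)
v₁ − v₀ = (-0.00933333, -0.02933333, 0.02000000)
applied force F = (-0.7000, -2.2000, 1.5000)

F = (-0.7000, -2.2000, 1.5000)
τ = (0.0800, -0.0100, 0.0800)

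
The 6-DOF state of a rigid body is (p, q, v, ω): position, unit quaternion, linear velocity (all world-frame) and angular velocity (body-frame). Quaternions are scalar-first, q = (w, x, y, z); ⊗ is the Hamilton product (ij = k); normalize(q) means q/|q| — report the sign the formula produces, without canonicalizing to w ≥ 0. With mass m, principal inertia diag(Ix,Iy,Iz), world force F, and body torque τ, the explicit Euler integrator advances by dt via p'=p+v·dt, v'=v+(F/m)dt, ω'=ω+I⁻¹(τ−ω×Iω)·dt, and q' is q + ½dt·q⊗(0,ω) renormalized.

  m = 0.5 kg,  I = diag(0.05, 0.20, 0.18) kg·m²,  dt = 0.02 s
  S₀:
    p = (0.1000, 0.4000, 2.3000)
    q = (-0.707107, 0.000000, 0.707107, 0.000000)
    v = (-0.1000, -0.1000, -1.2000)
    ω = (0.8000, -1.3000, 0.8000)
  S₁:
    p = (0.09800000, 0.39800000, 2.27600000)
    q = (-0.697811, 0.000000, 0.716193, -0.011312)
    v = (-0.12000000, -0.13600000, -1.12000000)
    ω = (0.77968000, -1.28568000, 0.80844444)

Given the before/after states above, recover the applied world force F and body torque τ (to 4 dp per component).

v₁ − v₀ = (-0.02000000, -0.03600000, 0.08000000)
F = m·Δv/dt = (-0.5000, -0.9000, 2.0000)
ω₁ − ω₀ = (-0.02032000, 0.01432000, 0.00844444)
gyro term ω₀×Iω₀ = (0.0208, -0.0832, -0.1560)
τ = I·(Δω/dt) + ω₀×(Iω₀) = (-0.0300, 0.0600, -0.0800)

F = (-0.5000, -0.9000, 2.0000)
τ = (-0.0300, 0.0600, -0.0800)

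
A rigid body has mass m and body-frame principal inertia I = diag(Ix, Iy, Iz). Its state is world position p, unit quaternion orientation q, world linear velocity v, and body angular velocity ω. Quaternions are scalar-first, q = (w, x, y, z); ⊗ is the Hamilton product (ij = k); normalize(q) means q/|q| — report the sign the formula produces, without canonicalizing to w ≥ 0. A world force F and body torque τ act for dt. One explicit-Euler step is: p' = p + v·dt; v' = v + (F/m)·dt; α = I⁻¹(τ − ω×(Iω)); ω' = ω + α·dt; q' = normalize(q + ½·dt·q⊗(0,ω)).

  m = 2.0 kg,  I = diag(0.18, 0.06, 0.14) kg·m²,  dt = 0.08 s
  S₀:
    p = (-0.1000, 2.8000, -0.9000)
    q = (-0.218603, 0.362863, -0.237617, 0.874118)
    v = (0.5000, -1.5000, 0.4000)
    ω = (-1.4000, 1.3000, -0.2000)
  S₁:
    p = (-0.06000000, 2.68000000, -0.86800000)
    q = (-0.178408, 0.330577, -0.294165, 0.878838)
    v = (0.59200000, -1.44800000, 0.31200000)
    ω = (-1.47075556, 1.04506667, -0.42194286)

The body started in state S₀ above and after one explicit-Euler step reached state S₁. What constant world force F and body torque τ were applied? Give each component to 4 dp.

ω₁ − ω₀ = (-0.07075556, -0.25493333, -0.22194286)
τ = I·(Δω/dt) + ω₀×(Iω₀) = (-0.1800, -0.1800, -0.1700)
velocity change Δv = (0.09200000, 0.05200000, -0.08800000)
m·(v₁−v₀)/dt = (2.3000, 1.3000, -2.2000)

F = (2.3000, 1.3000, -2.2000)
τ = (-0.1800, -0.1800, -0.1700)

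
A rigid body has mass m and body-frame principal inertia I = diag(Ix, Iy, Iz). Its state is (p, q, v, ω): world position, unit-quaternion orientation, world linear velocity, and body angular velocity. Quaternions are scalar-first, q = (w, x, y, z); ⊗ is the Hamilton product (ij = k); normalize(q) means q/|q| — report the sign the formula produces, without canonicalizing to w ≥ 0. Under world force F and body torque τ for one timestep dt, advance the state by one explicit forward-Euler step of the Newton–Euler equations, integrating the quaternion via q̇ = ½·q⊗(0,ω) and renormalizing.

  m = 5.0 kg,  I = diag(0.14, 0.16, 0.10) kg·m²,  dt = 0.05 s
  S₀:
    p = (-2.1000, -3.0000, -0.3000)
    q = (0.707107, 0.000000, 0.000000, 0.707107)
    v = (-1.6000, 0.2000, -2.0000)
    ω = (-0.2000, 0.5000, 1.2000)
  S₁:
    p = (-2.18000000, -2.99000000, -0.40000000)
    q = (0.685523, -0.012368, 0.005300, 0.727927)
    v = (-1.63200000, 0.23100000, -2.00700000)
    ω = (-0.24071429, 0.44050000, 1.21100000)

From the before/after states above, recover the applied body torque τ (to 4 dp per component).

Δω = ω₁−ω₀ = (-0.04071429, -0.05950000, 0.01100000)
ω₀×(Iω₀) = (-0.0360, -0.0096, -0.0020)
τ = I·(Δω/dt) + ω₀×(Iω₀) = (-0.1500, -0.2000, 0.0200)

τ = (-0.1500, -0.2000, 0.0200)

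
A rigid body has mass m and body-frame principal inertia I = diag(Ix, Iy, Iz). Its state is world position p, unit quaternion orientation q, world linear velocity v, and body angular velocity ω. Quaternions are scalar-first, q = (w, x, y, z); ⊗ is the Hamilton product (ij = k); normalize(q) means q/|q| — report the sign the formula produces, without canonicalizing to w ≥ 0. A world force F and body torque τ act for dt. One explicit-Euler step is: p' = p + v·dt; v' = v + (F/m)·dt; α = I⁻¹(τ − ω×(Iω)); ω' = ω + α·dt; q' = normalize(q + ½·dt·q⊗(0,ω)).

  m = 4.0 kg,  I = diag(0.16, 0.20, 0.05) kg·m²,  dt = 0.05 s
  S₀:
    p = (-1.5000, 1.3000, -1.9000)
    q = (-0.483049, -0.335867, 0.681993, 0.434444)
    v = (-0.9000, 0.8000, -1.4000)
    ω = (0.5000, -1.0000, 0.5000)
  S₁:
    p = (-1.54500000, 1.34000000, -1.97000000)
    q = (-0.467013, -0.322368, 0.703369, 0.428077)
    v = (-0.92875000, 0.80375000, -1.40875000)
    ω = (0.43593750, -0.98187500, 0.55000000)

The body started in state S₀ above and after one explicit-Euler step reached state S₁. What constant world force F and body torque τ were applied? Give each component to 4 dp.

F = (-2.3000, 0.3000, -0.7000)
τ = (-0.1300, 0.1000, 0.0300)

Δω = ω₁−ω₀ = (-0.06406250, 0.01812500, 0.05000000)
I·α + gyro = (-0.1300, 0.1000, 0.0300)
v₁ − v₀ = (-0.02875000, 0.00375000, -0.00875000)
m·(v₁−v₀)/dt = (-2.3000, 0.3000, -0.7000)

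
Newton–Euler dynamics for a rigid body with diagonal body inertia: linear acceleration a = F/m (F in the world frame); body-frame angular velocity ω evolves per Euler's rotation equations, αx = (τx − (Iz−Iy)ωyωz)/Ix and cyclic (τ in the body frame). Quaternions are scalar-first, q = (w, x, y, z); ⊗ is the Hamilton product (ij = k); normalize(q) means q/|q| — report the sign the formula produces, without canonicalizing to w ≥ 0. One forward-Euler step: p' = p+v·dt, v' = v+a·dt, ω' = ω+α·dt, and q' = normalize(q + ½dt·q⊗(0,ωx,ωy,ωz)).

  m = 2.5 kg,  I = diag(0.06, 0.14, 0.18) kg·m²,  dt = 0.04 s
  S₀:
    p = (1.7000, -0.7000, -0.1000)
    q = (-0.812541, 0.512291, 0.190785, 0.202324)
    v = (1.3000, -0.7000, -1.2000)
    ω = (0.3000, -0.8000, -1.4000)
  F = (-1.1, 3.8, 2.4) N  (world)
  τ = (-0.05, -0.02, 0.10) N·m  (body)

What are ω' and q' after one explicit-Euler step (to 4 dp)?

ω×(Iω) gyroscopic = (0.0448, 0.0504, -0.0192)
angular accel α = (-1.5800, -0.5029, 0.6622)
new body rate ω' = (0.2368, -0.8201, -1.3735)
2q̇ = q⊗(0,ω) = (0.2821943, -0.3490021, 1.4279374, 0.6704891)
q' = normalize(q + ½dt·q⊗(0,ω)) = (-0.8065, 0.5050, 0.2192, 0.2156)

ω' = (0.2368, -0.8201, -1.3735)
q' = (-0.8065, 0.5050, 0.2192, 0.2156)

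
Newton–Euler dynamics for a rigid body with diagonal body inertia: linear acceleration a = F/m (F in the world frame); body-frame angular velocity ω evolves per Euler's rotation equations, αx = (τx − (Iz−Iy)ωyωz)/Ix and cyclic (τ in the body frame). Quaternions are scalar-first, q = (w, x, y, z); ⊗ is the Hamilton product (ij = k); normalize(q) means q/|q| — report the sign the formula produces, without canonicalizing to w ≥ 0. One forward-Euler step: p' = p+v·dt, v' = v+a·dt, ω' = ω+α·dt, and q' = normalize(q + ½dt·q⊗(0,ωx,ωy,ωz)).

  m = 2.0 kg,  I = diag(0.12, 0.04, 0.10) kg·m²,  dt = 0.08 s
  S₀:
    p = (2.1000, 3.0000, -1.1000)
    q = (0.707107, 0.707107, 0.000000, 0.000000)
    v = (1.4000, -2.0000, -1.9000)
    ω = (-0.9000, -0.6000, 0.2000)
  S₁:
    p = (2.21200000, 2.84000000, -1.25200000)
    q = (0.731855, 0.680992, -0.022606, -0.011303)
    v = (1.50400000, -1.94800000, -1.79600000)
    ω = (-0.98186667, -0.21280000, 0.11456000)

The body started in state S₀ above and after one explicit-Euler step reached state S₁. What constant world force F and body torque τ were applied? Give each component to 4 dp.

F = (2.6000, 1.3000, 2.6000)
τ = (-0.1300, 0.1900, -0.1500)

velocity change Δv = (0.10400000, 0.05200000, 0.10400000)
F = m·Δv/dt = (2.6000, 1.3000, 2.6000)
ω₁ − ω₀ = (-0.08186667, 0.38720000, -0.08544000)
gyro term ω₀×Iω₀ = (-0.0072, -0.0036, -0.0432)
τ = I·(Δω/dt) + ω₀×(Iω₀) = (-0.1300, 0.1900, -0.1500)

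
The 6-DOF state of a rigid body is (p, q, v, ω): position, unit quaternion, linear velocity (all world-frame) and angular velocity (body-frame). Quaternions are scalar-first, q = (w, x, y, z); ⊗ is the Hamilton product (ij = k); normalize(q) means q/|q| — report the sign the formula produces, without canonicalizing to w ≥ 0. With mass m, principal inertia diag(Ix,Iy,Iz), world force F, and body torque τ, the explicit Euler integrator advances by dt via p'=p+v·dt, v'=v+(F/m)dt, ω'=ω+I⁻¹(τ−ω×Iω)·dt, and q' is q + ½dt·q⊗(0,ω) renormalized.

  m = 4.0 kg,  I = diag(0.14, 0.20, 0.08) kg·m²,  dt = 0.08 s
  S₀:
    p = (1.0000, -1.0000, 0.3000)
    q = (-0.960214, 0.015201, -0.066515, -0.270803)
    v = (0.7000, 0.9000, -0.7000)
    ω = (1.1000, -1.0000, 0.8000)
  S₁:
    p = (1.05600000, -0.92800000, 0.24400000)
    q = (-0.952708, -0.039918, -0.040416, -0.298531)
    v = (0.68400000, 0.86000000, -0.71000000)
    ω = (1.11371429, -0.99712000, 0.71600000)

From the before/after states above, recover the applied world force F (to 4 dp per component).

F = (-0.8000, -2.0000, -0.5000)

v₁ − v₀ = (-0.01600000, -0.04000000, -0.01000000)
F = m·Δv/dt = (-0.8000, -2.0000, -0.5000)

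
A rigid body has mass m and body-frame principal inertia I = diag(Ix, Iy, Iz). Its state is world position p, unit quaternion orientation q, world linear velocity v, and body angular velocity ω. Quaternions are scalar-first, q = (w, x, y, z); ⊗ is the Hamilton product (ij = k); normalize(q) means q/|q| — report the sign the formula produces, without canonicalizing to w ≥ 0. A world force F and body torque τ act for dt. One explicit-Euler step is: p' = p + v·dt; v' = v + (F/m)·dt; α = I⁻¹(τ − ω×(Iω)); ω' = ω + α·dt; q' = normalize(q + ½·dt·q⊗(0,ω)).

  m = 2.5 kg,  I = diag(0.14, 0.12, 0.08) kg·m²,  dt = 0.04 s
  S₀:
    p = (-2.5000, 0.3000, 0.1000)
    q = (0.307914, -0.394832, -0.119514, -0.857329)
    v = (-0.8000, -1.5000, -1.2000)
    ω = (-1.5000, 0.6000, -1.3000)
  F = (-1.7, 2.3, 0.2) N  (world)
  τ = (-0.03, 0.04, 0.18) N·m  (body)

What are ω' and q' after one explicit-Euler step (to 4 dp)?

ω' = (-1.5175, 0.5743, -1.2190)
q' = (0.2750, -0.3903, -0.1003, -0.8729)

precession coupling ω×(Iω) = (0.0312, 0.1170, 0.0180)
angular accel α = (-0.4371, -0.6417, 2.0250)
ω' = ω + α·dt = (-1.5175, 0.5743, -1.2190)
q⊗(0,ω) = (-1.6350673, 0.2078946, 0.9574603, -0.8164584)
q' = normalize(q + ½dt·q⊗(0,ω)) = (0.2750, -0.3903, -0.1003, -0.8729)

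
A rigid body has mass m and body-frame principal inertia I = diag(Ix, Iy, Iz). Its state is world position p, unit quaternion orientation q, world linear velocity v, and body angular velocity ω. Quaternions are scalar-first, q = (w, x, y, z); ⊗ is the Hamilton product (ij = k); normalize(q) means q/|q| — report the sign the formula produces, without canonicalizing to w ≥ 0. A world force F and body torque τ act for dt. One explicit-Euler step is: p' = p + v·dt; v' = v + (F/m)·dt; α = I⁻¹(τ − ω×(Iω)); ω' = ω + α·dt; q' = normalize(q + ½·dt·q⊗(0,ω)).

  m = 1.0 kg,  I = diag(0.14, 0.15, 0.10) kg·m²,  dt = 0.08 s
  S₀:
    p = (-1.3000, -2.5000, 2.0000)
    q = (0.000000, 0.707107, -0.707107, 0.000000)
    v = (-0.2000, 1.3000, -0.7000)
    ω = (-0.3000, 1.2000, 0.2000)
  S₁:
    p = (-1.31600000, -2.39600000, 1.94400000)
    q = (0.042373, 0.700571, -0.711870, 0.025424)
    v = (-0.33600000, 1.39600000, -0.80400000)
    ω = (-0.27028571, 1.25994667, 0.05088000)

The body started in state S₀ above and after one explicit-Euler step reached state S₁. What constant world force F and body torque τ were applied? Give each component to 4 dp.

v₁ − v₀ = (-0.13600000, 0.09600000, -0.10400000)
applied force F = (-1.7000, 1.2000, -1.3000)
Δω = ω₁−ω₀ = (0.02971429, 0.05994667, -0.14912000)
ω₀×(Iω₀) = (-0.0120, -0.0024, -0.0036)
applied torque τ = (0.0400, 0.1100, -0.1900)

F = (-1.7000, 1.2000, -1.3000)
τ = (0.0400, 0.1100, -0.1900)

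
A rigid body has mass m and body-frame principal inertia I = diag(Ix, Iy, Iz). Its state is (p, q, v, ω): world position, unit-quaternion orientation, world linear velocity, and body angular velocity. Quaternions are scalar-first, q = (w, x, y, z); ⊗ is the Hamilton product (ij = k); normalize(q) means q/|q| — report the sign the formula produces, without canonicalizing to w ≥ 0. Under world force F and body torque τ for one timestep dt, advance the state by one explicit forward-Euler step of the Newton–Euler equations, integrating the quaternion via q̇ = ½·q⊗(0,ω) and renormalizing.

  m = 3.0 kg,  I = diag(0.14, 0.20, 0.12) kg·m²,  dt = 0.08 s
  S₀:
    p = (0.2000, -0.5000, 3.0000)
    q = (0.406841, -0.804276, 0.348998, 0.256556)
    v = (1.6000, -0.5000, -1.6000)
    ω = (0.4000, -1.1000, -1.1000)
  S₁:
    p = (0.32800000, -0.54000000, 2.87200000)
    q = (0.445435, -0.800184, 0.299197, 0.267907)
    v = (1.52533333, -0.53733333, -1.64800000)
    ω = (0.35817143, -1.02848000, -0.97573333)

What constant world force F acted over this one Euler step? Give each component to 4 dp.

v₁ − v₀ = (-0.07466667, -0.03733333, -0.04800000)
m·(v₁−v₀)/dt = (-2.8000, -1.4000, -1.8000)

F = (-2.8000, -1.4000, -1.8000)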